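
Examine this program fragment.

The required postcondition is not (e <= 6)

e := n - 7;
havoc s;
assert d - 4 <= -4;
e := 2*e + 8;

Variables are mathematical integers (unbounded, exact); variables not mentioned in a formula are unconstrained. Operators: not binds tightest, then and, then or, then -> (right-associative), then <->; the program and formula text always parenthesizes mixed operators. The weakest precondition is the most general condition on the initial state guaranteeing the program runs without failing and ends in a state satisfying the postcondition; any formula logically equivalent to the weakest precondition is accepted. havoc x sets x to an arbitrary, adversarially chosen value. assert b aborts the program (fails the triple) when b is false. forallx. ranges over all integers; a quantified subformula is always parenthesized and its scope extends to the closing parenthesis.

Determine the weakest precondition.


Working backward. After the program, not (e <= 6) must hold.
Before e := 2*e + 8: not (2*e <= -2)
Before assert d - 4 <= -4: d <= 0 and (not (2*e <= -2))
Before havoc s: d <= 0 and (not (2*e <= -2))
Before e := n - 7: d <= 0 and (not (2*n <= 12))
Answer: WP = d <= 0 and (not (2*n <= 12))


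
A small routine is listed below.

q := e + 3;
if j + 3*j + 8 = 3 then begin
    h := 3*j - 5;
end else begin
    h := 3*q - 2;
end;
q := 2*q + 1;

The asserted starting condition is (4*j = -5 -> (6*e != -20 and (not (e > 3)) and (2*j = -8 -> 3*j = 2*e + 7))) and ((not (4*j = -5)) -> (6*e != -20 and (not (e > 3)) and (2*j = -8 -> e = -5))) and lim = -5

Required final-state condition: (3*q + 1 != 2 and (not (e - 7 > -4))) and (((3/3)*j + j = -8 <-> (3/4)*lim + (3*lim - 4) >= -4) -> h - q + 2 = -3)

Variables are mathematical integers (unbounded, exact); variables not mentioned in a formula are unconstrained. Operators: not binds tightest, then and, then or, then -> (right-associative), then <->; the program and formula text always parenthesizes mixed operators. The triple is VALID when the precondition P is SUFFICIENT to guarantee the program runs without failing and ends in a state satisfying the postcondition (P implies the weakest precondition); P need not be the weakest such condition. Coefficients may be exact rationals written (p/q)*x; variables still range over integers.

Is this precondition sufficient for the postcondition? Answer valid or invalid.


Working backward. After the program, the postcondition (3*q + 1 != 2 and (not (e - 7 > -4))) and (((3/3)*j + j = -8 <-> (3/4)*lim + (3*lim - 4) >= -4) -> h - q + 2 = -3) must hold; in canonical form it is 3*q != 1 and (not (e > 3)) and ((2*j = -8 <-> (15/4)*lim >= 0) -> h = q - 5).
Before q := 2*q + 1: 6*q != -2 and (not (e > 3)) and ((2*j = -8 <-> (15/4)*lim >= 0) -> h = 2*q - 4)
Then branch requires 6*q != -2 and (not (e > 3)) and ((2*j = -8 <-> (15/4)*lim >= 0) -> 3*j = 2*q + 1); else branch requires 6*q != -2 and (not (e > 3)) and ((2*j = -8 <-> (15/4)*lim >= 0) -> q = -2).
Before the if: (4*j = -5 -> (6*q != -2 and (not (e > 3)) and ((2*j = -8 <-> (15/4)*lim >= 0) -> 3*j = 2*q + 1))) and ((not (4*j = -5)) -> (6*q != -2 and (not (e > 3)) and ((2*j = -8 <-> (15/4)*lim >= 0) -> q = -2)))
Before q := e + 3: (4*j = -5 -> (6*e != -20 and (not (e > 3)) and ((2*j = -8 <-> (15/4)*lim >= 0) -> 3*j = 2*e + 7))) and ((not (4*j = -5)) -> (6*e != -20 and (not (e > 3)) and ((2*j = -8 <-> (15/4)*lim >= 0) -> e = -5)))
The weakest precondition is (4*j = -5 -> (6*e != -20 and (not (e > 3)) and ((2*j = -8 <-> (15/4)*lim >= 0) -> 3*j = 2*e + 7))) and ((not (4*j = -5)) -> (6*e != -20 and (not (e > 3)) and ((2*j = -8 <-> (15/4)*lim >= 0) -> e = -5))).
Check whether (4*j = -5 -> (6*e != -20 and (not (e > 3)) and (2*j = -8 -> 3*j = 2*e + 7))) and ((not (4*j = -5)) -> (6*e != -20 and (not (e > 3)) and (2*j = -8 -> e = -5))) and lim = -5 implies it.
Countermodel: at the initial state e = -6, j = -3, lim = -5, the precondition holds but the weakest precondition fails.
Answer: invalid


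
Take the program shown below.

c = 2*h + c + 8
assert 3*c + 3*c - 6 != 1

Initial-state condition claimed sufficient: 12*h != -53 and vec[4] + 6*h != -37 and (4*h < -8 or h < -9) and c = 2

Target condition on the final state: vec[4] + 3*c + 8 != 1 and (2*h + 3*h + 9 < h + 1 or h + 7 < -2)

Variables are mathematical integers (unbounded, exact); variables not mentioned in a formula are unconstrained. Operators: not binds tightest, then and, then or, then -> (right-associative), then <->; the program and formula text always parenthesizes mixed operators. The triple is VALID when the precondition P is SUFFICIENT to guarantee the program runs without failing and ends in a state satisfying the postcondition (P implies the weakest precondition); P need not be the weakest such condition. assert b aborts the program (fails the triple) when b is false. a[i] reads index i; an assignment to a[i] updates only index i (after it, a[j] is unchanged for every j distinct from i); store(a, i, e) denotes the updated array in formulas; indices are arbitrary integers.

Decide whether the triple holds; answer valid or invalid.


Working backward. After the program, the postcondition vec[4] + 3*c + 8 != 1 and (2*h + 3*h + 9 < h + 1 or h + 7 < -2) must hold; in canonical form it is vec[4] + 3*c != -7 and (4*h < -8 or h < -9).
Before assert 3*c + 3*c - 6 != 1: 6*c != 7 and vec[4] + 3*c != -7 and (4*h < -8 or h < -9)
Before c := 2*h + c + 8: 6*c + 12*h != -41 and vec[4] + 3*c + 6*h != -31 and (4*h < -8 or h < -9)
The weakest precondition is 6*c + 12*h != -41 and vec[4] + 3*c + 6*h != -31 and (4*h < -8 or h < -9).
Check whether 12*h != -53 and vec[4] + 6*h != -37 and (4*h < -8 or h < -9) and c = 2 implies it.
Every state satisfying the precondition satisfies the weakest precondition: the implication holds.
Answer: valid


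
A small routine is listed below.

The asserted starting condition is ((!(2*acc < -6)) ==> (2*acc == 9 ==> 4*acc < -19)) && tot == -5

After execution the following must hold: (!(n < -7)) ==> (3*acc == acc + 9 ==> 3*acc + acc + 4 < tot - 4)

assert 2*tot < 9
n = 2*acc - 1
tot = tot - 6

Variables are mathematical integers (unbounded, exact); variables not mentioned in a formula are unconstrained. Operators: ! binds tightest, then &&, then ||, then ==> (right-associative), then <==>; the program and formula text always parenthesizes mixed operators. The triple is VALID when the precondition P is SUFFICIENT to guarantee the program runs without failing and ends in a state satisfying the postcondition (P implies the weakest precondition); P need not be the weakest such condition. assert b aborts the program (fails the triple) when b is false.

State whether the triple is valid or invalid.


Working backward. After the program, the postcondition (!(n < -7)) ==> (3*acc == acc + 9 ==> 3*acc + acc + 4 < tot - 4) must hold; in canonical form it is (!(n < -7)) ==> (2*acc == 9 ==> 4*acc < tot - 8).
Before tot := tot - 6: (!(n < -7)) ==> (2*acc == 9 ==> 4*acc < tot - 14)
Before n := 2*acc - 1: (!(2*acc < -6)) ==> (2*acc == 9 ==> 4*acc < tot - 14)
Before assert 2*tot < 9: 2*tot < 9 && ((!(2*acc < -6)) ==> (2*acc == 9 ==> 4*acc < tot - 14))
The weakest precondition is 2*tot < 9 && ((!(2*acc < -6)) ==> (2*acc == 9 ==> 4*acc < tot - 14)).
Check whether ((!(2*acc < -6)) ==> (2*acc == 9 ==> 4*acc < -19)) && tot == -5 implies it.
Every state satisfying the precondition satisfies the weakest precondition: the implication holds.
Answer: valid


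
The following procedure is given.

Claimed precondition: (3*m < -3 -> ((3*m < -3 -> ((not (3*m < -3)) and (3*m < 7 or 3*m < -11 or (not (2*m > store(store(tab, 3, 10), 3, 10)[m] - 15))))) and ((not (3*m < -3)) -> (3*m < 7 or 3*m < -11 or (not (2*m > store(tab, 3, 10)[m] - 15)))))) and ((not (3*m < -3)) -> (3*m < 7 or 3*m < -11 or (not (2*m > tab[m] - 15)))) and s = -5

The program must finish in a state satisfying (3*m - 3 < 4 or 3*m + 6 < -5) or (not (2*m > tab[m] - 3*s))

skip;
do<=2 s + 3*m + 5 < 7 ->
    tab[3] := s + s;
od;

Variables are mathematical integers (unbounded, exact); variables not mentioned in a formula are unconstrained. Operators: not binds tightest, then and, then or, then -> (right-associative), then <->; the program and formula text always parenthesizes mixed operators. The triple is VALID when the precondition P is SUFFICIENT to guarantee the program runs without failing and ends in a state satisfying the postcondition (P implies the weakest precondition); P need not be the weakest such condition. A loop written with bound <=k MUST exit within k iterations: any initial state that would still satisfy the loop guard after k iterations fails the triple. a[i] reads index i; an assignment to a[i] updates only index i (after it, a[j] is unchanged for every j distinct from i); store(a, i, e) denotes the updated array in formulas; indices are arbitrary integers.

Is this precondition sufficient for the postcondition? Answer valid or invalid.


Working backward. After the program, the postcondition (3*m - 3 < 4 or 3*m + 6 < -5) or (not (2*m > tab[m] - 3*s)) must hold; in canonical form it is 3*m < 7 or 3*m < -11 or (not (2*m + 3*s > tab[m])).
Before the loop (bound <=2), unroll the exhaustion recursion (WP_0 = exit-now case; WP_j = one more guarded iteration, up to j = 2):
  WP_0: (not (3*m + s < 2)) and (3*m < 7 or 3*m < -11 or (not (2*m + 3*s > tab[m])))
  WP_1: (3*m + s < 2 -> ((not (3*m + s < 2)) and (3*m < 7 or 3*m < -11 or (not (2*m + 3*s > store(tab, 3, 2*s)[m]))))) and ((not (3*m + s < 2)) -> (3*m < 7 or 3*m < -11 or (not (2*m + 3*s > tab[m]))))
  WP_2: (3*m + s < 2 -> ((3*m + s < 2 -> ((not (3*m + s < 2)) and (3*m < 7 or 3*m < -11 or (not (2*m + 3*s > store(store(tab, 3, 2*s), 3, 2*s)[m]))))) and ((not (3*m + s < 2)) -> (3*m < 7 or 3*m < -11 or (not (2*m + 3*s > store(tab, 3, 2*s)[m])))))) and ((not (3*m + s < 2)) -> (3*m < 7 or 3*m < -11 or (not (2*m + 3*s > tab[m]))))
So before the loop: (3*m + s < 2 -> ((3*m + s < 2 -> ((not (3*m + s < 2)) and (3*m < 7 or 3*m < -11 or (not (2*m + 3*s > store(store(tab, 3, 2*s), 3, 2*s)[m]))))) and ((not (3*m + s < 2)) -> (3*m < 7 or 3*m < -11 or (not (2*m + 3*s > store(tab, 3, 2*s)[m])))))) and ((not (3*m + s < 2)) -> (3*m < 7 or 3*m < -11 or (not (2*m + 3*s > tab[m]))))
Before skip: (3*m + s < 2 -> ((3*m + s < 2 -> ((not (3*m + s < 2)) and (3*m < 7 or 3*m < -11 or (not (2*m + 3*s > store(store(tab, 3, 2*s), 3, 2*s)[m]))))) and ((not (3*m + s < 2)) -> (3*m < 7 or 3*m < -11 or (not (2*m + 3*s > store(tab, 3, 2*s)[m])))))) and ((not (3*m + s < 2)) -> (3*m < 7 or 3*m < -11 or (not (2*m + 3*s > tab[m]))))
The weakest precondition is (3*m + s < 2 -> ((3*m + s < 2 -> ((not (3*m + s < 2)) and (3*m < 7 or 3*m < -11 or (not (2*m + 3*s > store(store(tab, 3, 2*s), 3, 2*s)[m]))))) and ((not (3*m + s < 2)) -> (3*m < 7 or 3*m < -11 or (not (2*m + 3*s > store(tab, 3, 2*s)[m])))))) and ((not (3*m + s < 2)) -> (3*m < 7 or 3*m < -11 or (not (2*m + 3*s > tab[m])))).
Check whether (3*m < -3 -> ((3*m < -3 -> ((not (3*m < -3)) and (3*m < 7 or 3*m < -11 or (not (2*m > store(store(tab, 3, 10), 3, 10)[m] - 15))))) and ((not (3*m < -3)) -> (3*m < 7 or 3*m < -11 or (not (2*m > store(tab, 3, 10)[m] - 15)))))) and ((not (3*m < -3)) -> (3*m < 7 or 3*m < -11 or (not (2*m > tab[m] - 15)))) and s = -5 implies it.
Countermodel: at the initial state m = 0, s = -5, tab = {[0] = -16, [3] = -16, elsewhere -16}, the precondition holds but the weakest precondition fails.
Answer: invalid


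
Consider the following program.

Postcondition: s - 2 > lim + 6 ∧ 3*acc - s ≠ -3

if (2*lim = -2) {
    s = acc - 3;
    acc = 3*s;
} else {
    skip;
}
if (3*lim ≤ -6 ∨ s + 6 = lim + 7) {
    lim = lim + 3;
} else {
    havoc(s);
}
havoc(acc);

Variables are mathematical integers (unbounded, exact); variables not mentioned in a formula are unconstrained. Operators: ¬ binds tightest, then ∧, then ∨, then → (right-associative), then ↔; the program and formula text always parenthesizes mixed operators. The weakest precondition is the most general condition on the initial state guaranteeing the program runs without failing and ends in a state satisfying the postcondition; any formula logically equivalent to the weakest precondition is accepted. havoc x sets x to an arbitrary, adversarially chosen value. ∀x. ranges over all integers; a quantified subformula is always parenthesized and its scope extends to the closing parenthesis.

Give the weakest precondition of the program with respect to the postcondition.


Working backward. After the program, the postcondition s - 2 > lim + 6 ∧ 3*acc - s ≠ -3 must hold; in canonical form it is s > lim + 8 ∧ 3*acc ≠ s - 3.
Before havoc acc: ∀acc_1. (s > lim + 8 ∧ 3*acc_1 ≠ s - 3)
Then branch requires ∀acc_1. (s > lim + 11 ∧ 3*acc_1 ≠ s - 3); else branch requires ∀s_1. (∀acc_1. (s_1 > lim + 8 ∧ 3*acc_1 ≠ s_1 - 3)).
Before the if: ((3*lim ≤ -6 ∨ s = lim + 1) → (∀acc_1. (s > lim + 11 ∧ 3*acc_1 ≠ s - 3))) ∧ ((¬(3*lim ≤ -6 ∨ s = lim + 1)) → (∀s_1. (∀acc_1. (s_1 > lim + 8 ∧ 3*acc_1 ≠ s_1 - 3))))
Then branch requires ((3*lim ≤ -6 ∨ acc = lim + 4) → (∀acc_1. (acc > lim + 14 ∧ 3*acc_1 ≠ acc - 6))) ∧ ((¬(3*lim ≤ -6 ∨ acc = lim + 4)) → (∀s_1. (∀acc_1. (s_1 > lim + 8 ∧ 3*acc_1 ≠ s_1 - 3)))); else branch requires ((3*lim ≤ -6 ∨ s = lim + 1) → (∀acc_1. (s > lim + 11 ∧ 3*acc_1 ≠ s - 3))) ∧ ((¬(3*lim ≤ -6 ∨ s = lim + 1)) → (∀s_1. (∀acc_1. (s_1 > lim + 8 ∧ 3*acc_1 ≠ s_1 - 3)))).
Before the if: (2*lim = -2 → (((3*lim ≤ -6 ∨ acc = lim + 4) → (∀acc_1. (acc > lim + 14 ∧ 3*acc_1 ≠ acc - 6))) ∧ ((¬(3*lim ≤ -6 ∨ acc = lim + 4)) → (∀s_1. (∀acc_1. (s_1 > lim + 8 ∧ 3*acc_1 ≠ s_1 - 3)))))) ∧ ((¬(2*lim = -2)) → (((3*lim ≤ -6 ∨ s = lim + 1) → (∀acc_1. (s > lim + 11 ∧ 3*acc_1 ≠ s - 3))) ∧ ((¬(3*lim ≤ -6 ∨ s = lim + 1)) → (∀s_1. (∀acc_1. (s_1 > lim + 8 ∧ 3*acc_1 ≠ s_1 - 3))))))
Answer: WP = (2*lim = -2 → (((3*lim ≤ -6 ∨ acc = lim + 4) → (∀acc_1. (acc > lim + 14 ∧ 3*acc_1 ≠ acc - 6))) ∧ ((¬(3*lim ≤ -6 ∨ acc = lim + 4)) → (∀s_1. (∀acc_1. (s_1 > lim + 8 ∧ 3*acc_1 ≠ s_1 - 3)))))) ∧ ((¬(2*lim = -2)) → (((3*lim ≤ -6 ∨ s = lim + 1) → (∀acc_1. (s > lim + 11 ∧ 3*acc_1 ≠ s - 3))) ∧ ((¬(3*lim ≤ -6 ∨ s = lim + 1)) → (∀s_1. (∀acc_1. (s_1 > lim + 8 ∧ 3*acc_1 ≠ s_1 - 3))))))


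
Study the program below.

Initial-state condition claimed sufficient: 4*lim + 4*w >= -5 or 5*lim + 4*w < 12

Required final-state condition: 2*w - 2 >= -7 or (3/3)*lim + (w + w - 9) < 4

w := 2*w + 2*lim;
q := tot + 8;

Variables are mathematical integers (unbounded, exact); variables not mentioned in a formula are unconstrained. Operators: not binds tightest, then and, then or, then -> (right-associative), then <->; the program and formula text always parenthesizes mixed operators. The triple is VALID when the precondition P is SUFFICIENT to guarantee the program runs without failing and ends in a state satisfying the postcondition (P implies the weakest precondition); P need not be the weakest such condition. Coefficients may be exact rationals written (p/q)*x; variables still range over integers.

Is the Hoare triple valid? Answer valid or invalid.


Working backward. After the program, the postcondition 2*w - 2 >= -7 or (3/3)*lim + (w + w - 9) < 4 must hold; in canonical form it is 2*w >= -5 or lim + 2*w < 13.
Before q := tot + 8: 2*w >= -5 or lim + 2*w < 13
Before w := 2*w + 2*lim: 4*lim + 4*w >= -5 or 5*lim + 4*w < 13
The weakest precondition is 4*lim + 4*w >= -5 or 5*lim + 4*w < 13.
Check whether 4*lim + 4*w >= -5 or 5*lim + 4*w < 12 implies it.
Every state satisfying the precondition satisfies the weakest precondition: the implication holds.
Answer: valid


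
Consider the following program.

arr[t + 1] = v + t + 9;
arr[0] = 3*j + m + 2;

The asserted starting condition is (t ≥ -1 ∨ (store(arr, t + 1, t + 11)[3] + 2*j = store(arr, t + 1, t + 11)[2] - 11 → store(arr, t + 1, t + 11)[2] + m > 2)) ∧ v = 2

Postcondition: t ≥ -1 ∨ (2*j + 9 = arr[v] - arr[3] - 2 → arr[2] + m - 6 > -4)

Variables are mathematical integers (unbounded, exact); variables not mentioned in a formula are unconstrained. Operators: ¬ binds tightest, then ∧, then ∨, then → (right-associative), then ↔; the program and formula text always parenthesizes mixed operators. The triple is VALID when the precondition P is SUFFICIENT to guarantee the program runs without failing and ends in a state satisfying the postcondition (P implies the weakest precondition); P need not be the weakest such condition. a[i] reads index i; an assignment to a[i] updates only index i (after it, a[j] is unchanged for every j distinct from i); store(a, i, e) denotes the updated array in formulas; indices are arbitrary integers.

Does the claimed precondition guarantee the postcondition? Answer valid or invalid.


Working backward. After the program, the postcondition t ≥ -1 ∨ (2*j + 9 = arr[v] - arr[3] - 2 → arr[2] + m - 6 > -4) must hold; in canonical form it is t ≥ -1 ∨ (arr[3] + 2*j = arr[v] - 11 → arr[2] + m > 2).
Before arr[0] := 3*j + m + 2: t ≥ -1 ∨ (arr[3] + 2*j = store(arr, 0, 3*j + m + 2)[v] - 11 → arr[2] + m > 2)
Before arr[t + 1] := v + t + 9: t ≥ -1 ∨ (store(arr, t + 1, t + v + 9)[3] + 2*j = store(store(arr, t + 1, t + v + 9), 0, 3*j + m + 2)[v] - 11 → store(arr, t + 1, t + v + 9)[2] + m > 2)
The weakest precondition is t ≥ -1 ∨ (store(arr, t + 1, t + v + 9)[3] + 2*j = store(store(arr, t + 1, t + v + 9), 0, 3*j + m + 2)[v] - 11 → store(arr, t + 1, t + v + 9)[2] + m > 2).
Check whether (t ≥ -1 ∨ (store(arr, t + 1, t + 11)[3] + 2*j = store(arr, t + 1, t + 11)[2] - 11 → store(arr, t + 1, t + 11)[2] + m > 2)) ∧ v = 2 implies it.
Every state satisfying the precondition satisfies the weakest precondition: the implication holds.
Answer: valid


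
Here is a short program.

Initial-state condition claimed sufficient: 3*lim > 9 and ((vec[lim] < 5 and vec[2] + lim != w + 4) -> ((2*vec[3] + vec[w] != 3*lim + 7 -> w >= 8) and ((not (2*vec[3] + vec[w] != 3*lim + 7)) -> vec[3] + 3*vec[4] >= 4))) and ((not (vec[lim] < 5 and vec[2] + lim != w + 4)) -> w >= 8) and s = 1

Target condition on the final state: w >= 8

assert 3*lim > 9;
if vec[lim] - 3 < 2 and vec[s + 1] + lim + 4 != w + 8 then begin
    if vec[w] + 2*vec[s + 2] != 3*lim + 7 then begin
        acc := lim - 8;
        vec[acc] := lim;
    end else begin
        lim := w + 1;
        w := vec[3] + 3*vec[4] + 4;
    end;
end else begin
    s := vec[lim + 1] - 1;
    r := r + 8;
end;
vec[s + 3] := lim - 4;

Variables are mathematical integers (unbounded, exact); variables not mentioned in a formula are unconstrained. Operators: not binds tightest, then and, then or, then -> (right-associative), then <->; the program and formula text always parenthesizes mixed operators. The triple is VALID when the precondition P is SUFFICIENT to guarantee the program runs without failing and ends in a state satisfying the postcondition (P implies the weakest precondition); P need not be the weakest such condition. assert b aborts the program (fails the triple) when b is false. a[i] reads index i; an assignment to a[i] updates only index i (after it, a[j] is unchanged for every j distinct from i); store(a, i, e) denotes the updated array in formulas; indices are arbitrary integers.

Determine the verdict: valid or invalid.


Working backward. After the program, w >= 8 must hold.
Before vec[s + 3] := lim - 4: w >= 8
Then branch requires (2*vec[s + 2] + vec[w] != 3*lim + 7 -> w >= 8) and ((not (2*vec[s + 2] + vec[w] != 3*lim + 7)) -> vec[3] + 3*vec[4] >= 4); else branch requires w >= 8.
Before the if: ((vec[lim] < 5 and vec[s + 1] + lim != w + 4) -> ((2*vec[s + 2] + vec[w] != 3*lim + 7 -> w >= 8) and ((not (2*vec[s + 2] + vec[w] != 3*lim + 7)) -> vec[3] + 3*vec[4] >= 4))) and ((not (vec[lim] < 5 and vec[s + 1] + lim != w + 4)) -> w >= 8)
Before assert 3*lim > 9: 3*lim > 9 and ((vec[lim] < 5 and vec[s + 1] + lim != w + 4) -> ((2*vec[s + 2] + vec[w] != 3*lim + 7 -> w >= 8) and ((not (2*vec[s + 2] + vec[w] != 3*lim + 7)) -> vec[3] + 3*vec[4] >= 4))) and ((not (vec[lim] < 5 and vec[s + 1] + lim != w + 4)) -> w >= 8)
The weakest precondition is 3*lim > 9 and ((vec[lim] < 5 and vec[s + 1] + lim != w + 4) -> ((2*vec[s + 2] + vec[w] != 3*lim + 7 -> w >= 8) and ((not (2*vec[s + 2] + vec[w] != 3*lim + 7)) -> vec[3] + 3*vec[4] >= 4))) and ((not (vec[lim] < 5 and vec[s + 1] + lim != w + 4)) -> w >= 8).
Check whether 3*lim > 9 and ((vec[lim] < 5 and vec[2] + lim != w + 4) -> ((2*vec[3] + vec[w] != 3*lim + 7 -> w >= 8) and ((not (2*vec[3] + vec[w] != 3*lim + 7)) -> vec[3] + 3*vec[4] >= 4))) and ((not (vec[lim] < 5 and vec[2] + lim != w + 4)) -> w >= 8) and s = 1 implies it.
Every state satisfying the precondition satisfies the weakest precondition: the implication holds.
Answer: valid


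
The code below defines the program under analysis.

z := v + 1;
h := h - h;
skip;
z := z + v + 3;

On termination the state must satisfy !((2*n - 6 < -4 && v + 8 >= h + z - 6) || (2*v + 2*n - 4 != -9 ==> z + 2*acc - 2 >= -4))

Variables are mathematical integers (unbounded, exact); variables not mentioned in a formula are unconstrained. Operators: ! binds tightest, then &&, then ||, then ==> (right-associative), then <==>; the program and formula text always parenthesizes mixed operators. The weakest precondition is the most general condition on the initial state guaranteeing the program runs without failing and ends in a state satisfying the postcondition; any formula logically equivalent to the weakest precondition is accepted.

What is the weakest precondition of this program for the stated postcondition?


Working backward. After the program, the postcondition !((2*n - 6 < -4 && v + 8 >= h + z - 6) || (2*v + 2*n - 4 != -9 ==> z + 2*acc - 2 >= -4)) must hold; in canonical form it is !((2*n < 2 && v >= h + z - 14) || (2*n + 2*v != -5 ==> 2*acc + z >= -2)).
Before z := z + v + 3: !((2*n < 2 && h + z <= 11) || (2*n + 2*v != -5 ==> 2*acc + v + z >= -5))
Before skip: !((2*n < 2 && h + z <= 11) || (2*n + 2*v != -5 ==> 2*acc + v + z >= -5))
Before h := h - h: !((2*n < 2 && z <= 11) || (2*n + 2*v != -5 ==> 2*acc + v + z >= -5))
Before z := v + 1: !((2*n < 2 && v <= 10) || (2*n + 2*v != -5 ==> 2*acc + 2*v >= -6))
Answer: WP = !((2*n < 2 && v <= 10) || (2*n + 2*v != -5 ==> 2*acc + 2*v >= -6))


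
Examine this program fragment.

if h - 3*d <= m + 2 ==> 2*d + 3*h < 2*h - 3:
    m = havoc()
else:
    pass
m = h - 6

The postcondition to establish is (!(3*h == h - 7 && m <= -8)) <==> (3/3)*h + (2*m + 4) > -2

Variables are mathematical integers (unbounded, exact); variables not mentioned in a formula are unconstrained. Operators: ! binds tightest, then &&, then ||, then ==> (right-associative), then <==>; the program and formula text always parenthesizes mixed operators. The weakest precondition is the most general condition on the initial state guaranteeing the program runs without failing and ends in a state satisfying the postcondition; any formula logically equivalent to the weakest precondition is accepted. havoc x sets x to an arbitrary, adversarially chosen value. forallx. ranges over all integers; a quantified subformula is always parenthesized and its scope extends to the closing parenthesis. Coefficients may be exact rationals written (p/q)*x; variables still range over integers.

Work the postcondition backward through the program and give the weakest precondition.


Working backward. After the program, the postcondition (!(3*h == h - 7 && m <= -8)) <==> (3/3)*h + (2*m + 4) > -2 must hold; in canonical form it is (!(2*h == -7 && m <= -8)) <==> h + 2*m > -6.
Before m := h - 6: (!(2*h == -7 && h <= -2)) <==> 3*h > 6
Then branch requires (!(2*h == -7 && h <= -2)) <==> 3*h > 6; else branch requires (!(2*h == -7 && h <= -2)) <==> 3*h > 6.
Before the if: ((h <= 3*d + m + 2 ==> 2*d + h < -3) ==> ((!(2*h == -7 && h <= -2)) <==> 3*h > 6)) && ((!(h <= 3*d + m + 2 ==> 2*d + h < -3)) ==> ((!(2*h == -7 && h <= -2)) <==> 3*h > 6))
Answer: WP = ((h <= 3*d + m + 2 ==> 2*d + h < -3) ==> ((!(2*h == -7 && h <= -2)) <==> 3*h > 6)) && ((!(h <= 3*d + m + 2 ==> 2*d + h < -3)) ==> ((!(2*h == -7 && h <= -2)) <==> 3*h > 6))


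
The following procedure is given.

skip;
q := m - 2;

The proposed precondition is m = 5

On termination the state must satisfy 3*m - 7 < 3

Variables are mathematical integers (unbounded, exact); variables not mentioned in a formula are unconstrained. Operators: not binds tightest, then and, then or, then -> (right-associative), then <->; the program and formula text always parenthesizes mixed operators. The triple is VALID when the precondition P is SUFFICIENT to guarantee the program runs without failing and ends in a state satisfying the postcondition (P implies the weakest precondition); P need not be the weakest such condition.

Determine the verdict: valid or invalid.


Working backward. After the program, the postcondition 3*m - 7 < 3 must hold; in canonical form it is 3*m < 10.
Before q := m - 2: 3*m < 10
Before skip: 3*m < 10
The weakest precondition is 3*m < 10.
Check whether m = 5 implies it.
Countermodel: at the initial state m = 5, the precondition holds but the weakest precondition fails.
Answer: invalid


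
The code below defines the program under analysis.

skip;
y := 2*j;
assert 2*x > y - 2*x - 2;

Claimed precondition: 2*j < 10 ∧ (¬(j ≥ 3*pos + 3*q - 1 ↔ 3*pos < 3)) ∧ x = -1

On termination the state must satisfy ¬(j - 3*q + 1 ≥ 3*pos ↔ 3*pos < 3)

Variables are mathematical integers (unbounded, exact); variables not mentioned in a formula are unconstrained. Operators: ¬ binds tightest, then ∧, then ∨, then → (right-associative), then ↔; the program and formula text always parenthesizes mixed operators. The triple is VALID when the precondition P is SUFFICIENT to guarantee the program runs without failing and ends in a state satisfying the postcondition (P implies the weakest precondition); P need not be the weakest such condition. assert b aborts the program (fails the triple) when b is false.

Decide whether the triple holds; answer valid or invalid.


Working backward. After the program, the postcondition ¬(j - 3*q + 1 ≥ 3*pos ↔ 3*pos < 3) must hold; in canonical form it is ¬(j ≥ 3*pos + 3*q - 1 ↔ 3*pos < 3).
Before assert 2*x > y - 2*x - 2: 4*x > y - 2 ∧ (¬(j ≥ 3*pos + 3*q - 1 ↔ 3*pos < 3))
Before y := 2*j: 4*x > 2*j - 2 ∧ (¬(j ≥ 3*pos + 3*q - 1 ↔ 3*pos < 3))
Before skip: 4*x > 2*j - 2 ∧ (¬(j ≥ 3*pos + 3*q - 1 ↔ 3*pos < 3))
The weakest precondition is 4*x > 2*j - 2 ∧ (¬(j ≥ 3*pos + 3*q - 1 ↔ 3*pos < 3)).
Check whether 2*j < 10 ∧ (¬(j ≥ 3*pos + 3*q - 1 ↔ 3*pos < 3)) ∧ x = -1 implies it.
Countermodel: at the initial state j = 1, pos = 0, q = 1, x = -1, the precondition holds but the weakest precondition fails.
Answer: invalid


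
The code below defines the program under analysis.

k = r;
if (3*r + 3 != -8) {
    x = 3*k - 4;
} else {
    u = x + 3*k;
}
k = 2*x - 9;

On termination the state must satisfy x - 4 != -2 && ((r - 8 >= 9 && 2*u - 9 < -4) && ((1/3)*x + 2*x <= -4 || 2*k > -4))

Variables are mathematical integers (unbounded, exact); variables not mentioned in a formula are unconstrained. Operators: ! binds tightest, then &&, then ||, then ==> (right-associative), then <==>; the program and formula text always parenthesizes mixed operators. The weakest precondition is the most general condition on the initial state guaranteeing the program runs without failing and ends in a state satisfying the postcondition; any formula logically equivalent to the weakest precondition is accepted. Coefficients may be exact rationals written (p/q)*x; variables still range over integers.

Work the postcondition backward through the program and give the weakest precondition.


Working backward. After the program, the postcondition x - 4 != -2 && ((r - 8 >= 9 && 2*u - 9 < -4) && ((1/3)*x + 2*x <= -4 || 2*k > -4)) must hold; in canonical form it is x != 2 && r >= 17 && 2*u < 5 && ((7/3)*x <= -4 || 2*k > -4).
Before k := 2*x - 9: x != 2 && r >= 17 && 2*u < 5 && ((7/3)*x <= -4 || 4*x > 14)
Then branch requires 3*k != 6 && r >= 17 && 2*u < 5 && (7*k <= 16/3 || 12*k > 30); else branch requires x != 2 && r >= 17 && 6*k + 2*x < 5 && ((7/3)*x <= -4 || 4*x > 14).
Before the if: (3*r != -11 ==> (3*k != 6 && r >= 17 && 2*u < 5 && (7*k <= 16/3 || 12*k > 30))) && ((!(3*r != -11)) ==> (x != 2 && r >= 17 && 6*k + 2*x < 5 && ((7/3)*x <= -4 || 4*x > 14)))
Before k := r: (3*r != -11 ==> (3*r != 6 && r >= 17 && 2*u < 5 && (7*r <= 16/3 || 12*r > 30))) && ((!(3*r != -11)) ==> (x != 2 && r >= 17 && 6*r + 2*x < 5 && ((7/3)*x <= -4 || 4*x > 14)))
Answer: WP = (3*r != -11 ==> (3*r != 6 && r >= 17 && 2*u < 5 && (7*r <= 16/3 || 12*r > 30))) && ((!(3*r != -11)) ==> (x != 2 && r >= 17 && 6*r + 2*x < 5 && ((7/3)*x <= -4 || 4*x > 14)))


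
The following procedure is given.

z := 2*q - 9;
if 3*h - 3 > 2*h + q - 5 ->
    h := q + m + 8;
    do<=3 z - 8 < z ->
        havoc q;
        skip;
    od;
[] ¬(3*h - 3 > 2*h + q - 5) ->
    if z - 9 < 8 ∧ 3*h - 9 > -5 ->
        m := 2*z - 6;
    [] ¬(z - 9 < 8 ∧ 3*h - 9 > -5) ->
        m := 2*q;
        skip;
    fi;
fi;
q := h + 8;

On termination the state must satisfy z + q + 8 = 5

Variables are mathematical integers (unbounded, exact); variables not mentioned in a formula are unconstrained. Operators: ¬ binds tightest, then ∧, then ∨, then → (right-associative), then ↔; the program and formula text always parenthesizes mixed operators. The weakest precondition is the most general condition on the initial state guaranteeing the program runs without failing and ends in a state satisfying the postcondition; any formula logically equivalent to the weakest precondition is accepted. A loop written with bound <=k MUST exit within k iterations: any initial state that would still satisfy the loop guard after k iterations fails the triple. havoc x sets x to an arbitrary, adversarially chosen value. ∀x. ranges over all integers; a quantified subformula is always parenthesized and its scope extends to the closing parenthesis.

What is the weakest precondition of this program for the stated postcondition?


Working backward. After the program, the postcondition z + q + 8 = 5 must hold; in canonical form it is q + z = -3.
Before q := h + 8: h + z = -11
Then branch requires false; else branch requires ((z < 17 ∧ 3*h > 4) → h + z = -11) ∧ ((¬(z < 17 ∧ 3*h > 4)) → h + z = -11).
Before the if: (¬(h > q - 2)) ∧ ((¬(h > q - 2)) → (((z < 17 ∧ 3*h > 4) → h + z = -11) ∧ ((¬(z < 17 ∧ 3*h > 4)) → h + z = -11)))
Before z := 2*q - 9: (¬(h > q - 2)) ∧ ((¬(h > q - 2)) → (((2*q < 26 ∧ 3*h > 4) → h + 2*q = -2) ∧ ((¬(2*q < 26 ∧ 3*h > 4)) → h + 2*q = -2)))
Answer: WP = (¬(h > q - 2)) ∧ ((¬(h > q - 2)) → (((2*q < 26 ∧ 3*h > 4) → h + 2*q = -2) ∧ ((¬(2*q < 26 ∧ 3*h > 4)) → h + 2*q = -2)))


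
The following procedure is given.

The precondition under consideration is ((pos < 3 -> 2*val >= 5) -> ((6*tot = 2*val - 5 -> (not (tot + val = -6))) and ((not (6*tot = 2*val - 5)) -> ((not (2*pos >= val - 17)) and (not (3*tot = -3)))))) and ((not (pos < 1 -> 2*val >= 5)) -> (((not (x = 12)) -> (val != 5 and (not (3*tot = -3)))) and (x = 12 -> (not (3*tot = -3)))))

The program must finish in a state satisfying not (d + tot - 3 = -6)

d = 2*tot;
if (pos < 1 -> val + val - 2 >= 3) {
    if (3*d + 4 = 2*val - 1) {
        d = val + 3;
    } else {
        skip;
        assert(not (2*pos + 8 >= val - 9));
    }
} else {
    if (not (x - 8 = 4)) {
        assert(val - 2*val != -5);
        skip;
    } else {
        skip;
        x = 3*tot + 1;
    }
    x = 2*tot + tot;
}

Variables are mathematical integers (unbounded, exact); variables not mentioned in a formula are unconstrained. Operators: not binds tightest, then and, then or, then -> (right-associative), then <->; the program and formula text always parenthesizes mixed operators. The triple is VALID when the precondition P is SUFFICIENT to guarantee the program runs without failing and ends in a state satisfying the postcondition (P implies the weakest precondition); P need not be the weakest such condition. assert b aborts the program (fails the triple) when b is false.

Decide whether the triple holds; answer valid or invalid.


Working backward. After the program, the postcondition not (d + tot - 3 = -6) must hold; in canonical form it is not (d + tot = -3).
Then branch requires (3*d = 2*val - 5 -> (not (tot + val = -6))) and ((not (3*d = 2*val - 5)) -> ((not (2*pos >= val - 17)) and (not (d + tot = -3)))); else branch requires ((not (x = 12)) -> (val != 5 and (not (d + tot = -3)))) and (x = 12 -> (not (d + tot = -3))).
Before the if: ((pos < 1 -> 2*val >= 5) -> ((3*d = 2*val - 5 -> (not (tot + val = -6))) and ((not (3*d = 2*val - 5)) -> ((not (2*pos >= val - 17)) and (not (d + tot = -3)))))) and ((not (pos < 1 -> 2*val >= 5)) -> (((not (x = 12)) -> (val != 5 and (not (d + tot = -3)))) and (x = 12 -> (not (d + tot = -3)))))
Before d := 2*tot: ((pos < 1 -> 2*val >= 5) -> ((6*tot = 2*val - 5 -> (not (tot + val = -6))) and ((not (6*tot = 2*val - 5)) -> ((not (2*pos >= val - 17)) and (not (3*tot = -3)))))) and ((not (pos < 1 -> 2*val >= 5)) -> (((not (x = 12)) -> (val != 5 and (not (3*tot = -3)))) and (x = 12 -> (not (3*tot = -3)))))
The weakest precondition is ((pos < 1 -> 2*val >= 5) -> ((6*tot = 2*val - 5 -> (not (tot + val = -6))) and ((not (6*tot = 2*val - 5)) -> ((not (2*pos >= val - 17)) and (not (3*tot = -3)))))) and ((not (pos < 1 -> 2*val >= 5)) -> (((not (x = 12)) -> (val != 5 and (not (3*tot = -3)))) and (x = 12 -> (not (3*tot = -3))))).
Check whether ((pos < 3 -> 2*val >= 5) -> ((6*tot = 2*val - 5 -> (not (tot + val = -6))) and ((not (6*tot = 2*val - 5)) -> ((not (2*pos >= val - 17)) and (not (3*tot = -3)))))) and ((not (pos < 1 -> 2*val >= 5)) -> (((not (x = 12)) -> (val != 5 and (not (3*tot = -3)))) and (x = 12 -> (not (3*tot = -3))))) implies it.
Countermodel: at the initial state pos = 1, tot = 0, val = 0, x = 0, the precondition holds but the weakest precondition fails.
Answer: invalid


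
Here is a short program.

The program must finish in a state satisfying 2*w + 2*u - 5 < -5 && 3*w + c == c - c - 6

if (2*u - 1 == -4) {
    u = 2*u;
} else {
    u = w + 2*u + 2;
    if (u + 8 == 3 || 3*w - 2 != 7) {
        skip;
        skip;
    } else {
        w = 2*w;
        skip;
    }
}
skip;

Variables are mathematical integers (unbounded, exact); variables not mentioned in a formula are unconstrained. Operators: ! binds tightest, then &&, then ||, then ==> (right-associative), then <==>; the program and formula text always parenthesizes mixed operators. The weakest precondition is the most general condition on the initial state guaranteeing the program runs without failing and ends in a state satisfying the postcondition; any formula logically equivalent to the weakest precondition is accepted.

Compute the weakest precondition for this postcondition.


Working backward. After the program, the postcondition 2*w + 2*u - 5 < -5 && 3*w + c == c - c - 6 must hold; in canonical form it is 2*u + 2*w < 0 && c + 3*w == -6.
Before skip: 2*u + 2*w < 0 && c + 3*w == -6
Then branch requires 4*u + 2*w < 0 && c + 3*w == -6; else branch requires ((2*u + w == -7 || 3*w != 9) ==> (4*u + 4*w < -4 && c + 3*w == -6)) && ((!(2*u + w == -7 || 3*w != 9)) ==> (4*u + 6*w < -4 && c + 6*w == -6)).
Before the if: (2*u == -3 ==> (4*u + 2*w < 0 && c + 3*w == -6)) && ((!(2*u == -3)) ==> (((2*u + w == -7 || 3*w != 9) ==> (4*u + 4*w < -4 && c + 3*w == -6)) && ((!(2*u + w == -7 || 3*w != 9)) ==> (4*u + 6*w < -4 && c + 6*w == -6))))
Answer: WP = (2*u == -3 ==> (4*u + 2*w < 0 && c + 3*w == -6)) && ((!(2*u == -3)) ==> (((2*u + w == -7 || 3*w != 9) ==> (4*u + 4*w < -4 && c + 3*w == -6)) && ((!(2*u + w == -7 || 3*w != 9)) ==> (4*u + 6*w < -4 && c + 6*w == -6))))


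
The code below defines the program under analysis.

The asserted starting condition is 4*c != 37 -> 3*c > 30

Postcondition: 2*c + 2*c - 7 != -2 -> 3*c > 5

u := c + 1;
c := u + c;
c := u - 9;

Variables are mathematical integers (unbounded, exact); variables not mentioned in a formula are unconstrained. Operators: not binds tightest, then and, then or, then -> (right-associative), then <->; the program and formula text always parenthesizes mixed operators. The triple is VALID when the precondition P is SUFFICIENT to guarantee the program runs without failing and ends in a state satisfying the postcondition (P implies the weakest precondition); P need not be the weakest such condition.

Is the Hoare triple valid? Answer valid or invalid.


Working backward. After the program, the postcondition 2*c + 2*c - 7 != -2 -> 3*c > 5 must hold; in canonical form it is 4*c != 5 -> 3*c > 5.
Before c := u - 9: 4*u != 41 -> 3*u > 32
Before c := u + c: 4*u != 41 -> 3*u > 32
Before u := c + 1: 4*c != 37 -> 3*c > 29
The weakest precondition is 4*c != 37 -> 3*c > 29.
Check whether 4*c != 37 -> 3*c > 30 implies it.
Every state satisfying the precondition satisfies the weakest precondition: the implication holds.
Answer: valid


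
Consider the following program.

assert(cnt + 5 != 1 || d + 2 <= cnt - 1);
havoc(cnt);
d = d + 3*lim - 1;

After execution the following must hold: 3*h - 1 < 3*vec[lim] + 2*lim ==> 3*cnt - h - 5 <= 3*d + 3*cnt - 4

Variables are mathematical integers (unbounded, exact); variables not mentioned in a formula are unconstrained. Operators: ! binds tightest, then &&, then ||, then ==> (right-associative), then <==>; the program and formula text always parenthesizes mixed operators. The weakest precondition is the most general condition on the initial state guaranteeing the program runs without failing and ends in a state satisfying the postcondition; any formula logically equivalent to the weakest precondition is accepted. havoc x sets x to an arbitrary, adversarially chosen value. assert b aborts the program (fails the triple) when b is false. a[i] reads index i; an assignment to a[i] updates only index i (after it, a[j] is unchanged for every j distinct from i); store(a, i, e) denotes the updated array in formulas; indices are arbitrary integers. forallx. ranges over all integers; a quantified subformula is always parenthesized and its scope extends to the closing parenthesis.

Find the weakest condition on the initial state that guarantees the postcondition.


Working backward. After the program, the postcondition 3*h - 1 < 3*vec[lim] + 2*lim ==> 3*cnt - h - 5 <= 3*d + 3*cnt - 4 must hold; in canonical form it is 3*h < 3*vec[lim] + 2*lim + 1 ==> 3*d + h >= -1.
Before d := d + 3*lim - 1: 3*h < 3*vec[lim] + 2*lim + 1 ==> 3*d + h + 9*lim >= 2
Before havoc cnt: 3*h < 3*vec[lim] + 2*lim + 1 ==> 3*d + h + 9*lim >= 2
Before assert cnt + 5 != 1 || d + 2 <= cnt - 1: (cnt != -4 || d <= cnt - 3) && (3*h < 3*vec[lim] + 2*lim + 1 ==> 3*d + h + 9*lim >= 2)
Answer: WP = (cnt != -4 || d <= cnt - 3) && (3*h < 3*vec[lim] + 2*lim + 1 ==> 3*d + h + 9*lim >= 2)


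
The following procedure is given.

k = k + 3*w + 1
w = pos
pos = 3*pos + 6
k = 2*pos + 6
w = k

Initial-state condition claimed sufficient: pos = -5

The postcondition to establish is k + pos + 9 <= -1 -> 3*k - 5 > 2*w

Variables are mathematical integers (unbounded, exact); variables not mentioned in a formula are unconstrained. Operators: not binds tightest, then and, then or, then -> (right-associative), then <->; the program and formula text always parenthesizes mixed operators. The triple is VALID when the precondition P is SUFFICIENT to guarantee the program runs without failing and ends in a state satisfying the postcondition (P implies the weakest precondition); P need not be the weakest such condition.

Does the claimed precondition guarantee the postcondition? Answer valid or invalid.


Working backward. After the program, the postcondition k + pos + 9 <= -1 -> 3*k - 5 > 2*w must hold; in canonical form it is k + pos <= -10 -> 3*k > 2*w + 5.
Before w := k: k + pos <= -10 -> k > 5
Before k := 2*pos + 6: 3*pos <= -16 -> 2*pos > -1
Before pos := 3*pos + 6: 9*pos <= -34 -> 6*pos > -13
Before w := pos: 9*pos <= -34 -> 6*pos > -13
Before k := k + 3*w + 1: 9*pos <= -34 -> 6*pos > -13
The weakest precondition is 9*pos <= -34 -> 6*pos > -13.
Check whether pos = -5 implies it.
Countermodel: at the initial state pos = -5, the precondition holds but the weakest precondition fails.
Answer: invalid


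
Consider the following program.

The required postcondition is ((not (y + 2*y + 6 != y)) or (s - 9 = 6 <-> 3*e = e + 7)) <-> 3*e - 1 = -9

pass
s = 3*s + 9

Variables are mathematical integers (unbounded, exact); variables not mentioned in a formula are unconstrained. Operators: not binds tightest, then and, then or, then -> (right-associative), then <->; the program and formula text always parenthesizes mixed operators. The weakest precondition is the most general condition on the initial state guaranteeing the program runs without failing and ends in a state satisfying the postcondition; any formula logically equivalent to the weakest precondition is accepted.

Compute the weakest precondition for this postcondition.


Working backward. After the program, the postcondition ((not (y + 2*y + 6 != y)) or (s - 9 = 6 <-> 3*e = e + 7)) <-> 3*e - 1 = -9 must hold; in canonical form it is ((not (2*y != -6)) or (s = 15 <-> 2*e = 7)) <-> 3*e = -8.
Before s := 3*s + 9: ((not (2*y != -6)) or (3*s = 6 <-> 2*e = 7)) <-> 3*e = -8
Before skip: ((not (2*y != -6)) or (3*s = 6 <-> 2*e = 7)) <-> 3*e = -8
Answer: WP = ((not (2*y != -6)) or (3*s = 6 <-> 2*e = 7)) <-> 3*e = -8
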